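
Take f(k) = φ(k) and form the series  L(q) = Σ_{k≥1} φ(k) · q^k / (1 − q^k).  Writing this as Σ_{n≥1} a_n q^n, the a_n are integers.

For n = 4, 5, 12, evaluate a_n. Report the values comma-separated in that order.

d|4:{4,2,1}  Σφ=2+1+1=4
[q^5] φ(5)=4,φ(1)=1 ⇒ 5
q^12  k|12↦φ(k): 1:1 2:1 3:2 4:2 6:2 12:4  a_12=12

4, 5, 12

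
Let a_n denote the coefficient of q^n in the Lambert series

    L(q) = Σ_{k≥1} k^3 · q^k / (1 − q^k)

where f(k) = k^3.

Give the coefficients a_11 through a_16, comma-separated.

q^11  k|11↦f(k): 11:1331 1:1  a_11=1332
d|12:{1,2,3,4,6,12}  Σf=1+8+27+64+216+1728=2044
q^13  k|13↦f(k): 1:1 13:2197  a_13=2198
q^14  k|14↦f(k): 14:2744 7:343 2:8 1:1  a_14=3096
d|15:{15,5,3,1}  Σf=3375+125+27+1=3528
n=16: 1·16 2·8 4·4 8·2 16·1  f→[1+8+64+512+4096]=4681

1332, 2044, 2198, 3096, 3528, 4681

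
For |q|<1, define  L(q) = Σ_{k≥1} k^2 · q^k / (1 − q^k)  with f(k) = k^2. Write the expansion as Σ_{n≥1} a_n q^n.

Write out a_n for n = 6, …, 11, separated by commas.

50, 50, 85, 91, 130, 122

d|6:{1,2,3,6}  Σf=1+4+9+36=50
q^7  k|7↦f(k): 1:1 7:49  a_7=50
n=8: 1·8 2·4 4·2 8·1  f→[1+4+16+64]=85
n=9: 1·9 3·3 9·1  f→[1+9+81]=91
q^10  k|10↦f(k): 1:1 2:4 5:25 10:100  a_10=130
q^11  k|11↦f(k): 1:1 11:121  a_11=122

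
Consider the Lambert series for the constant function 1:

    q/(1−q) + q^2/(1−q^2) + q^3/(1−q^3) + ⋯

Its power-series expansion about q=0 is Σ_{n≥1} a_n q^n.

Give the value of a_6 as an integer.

n=6: 6·1 3·2 2·3 1·6  f→[1+1+1+1]=4

a_6 = 4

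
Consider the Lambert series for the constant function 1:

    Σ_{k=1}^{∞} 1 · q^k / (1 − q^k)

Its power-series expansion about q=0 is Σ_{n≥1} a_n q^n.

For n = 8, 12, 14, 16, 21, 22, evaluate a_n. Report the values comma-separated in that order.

4, 6, 4, 5, 4, 4

[q^8] f(8)=1,f(4)=1,f(2)=1,f(1)=1 ⇒ 4
[q^12] f(12)=1,f(6)=1,f(4)=1,f(3)=1,f(2)=1,f(1)=1 ⇒ 6
n=14: 14·1 7·2 2·7 1·14  f→[1+1+1+1]=4
d|16:{16,8,4,2,1}  Σf=1+1+1+1+1=5
q^21  k|21↦f(k): 21:1 7:1 3:1 1:1  a_21=4
n=22: 22·1 11·2 2·11 1·22  f→[1+1+1+1]=4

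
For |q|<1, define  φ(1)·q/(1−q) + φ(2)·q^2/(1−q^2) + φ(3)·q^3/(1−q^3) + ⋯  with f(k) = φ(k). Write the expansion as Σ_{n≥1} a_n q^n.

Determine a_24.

q^24  k|24↦φ(k): 1:1 2:1 3:2 4:2 6:2 8:4 12:4 24:8  a_24=24

a_24 = 24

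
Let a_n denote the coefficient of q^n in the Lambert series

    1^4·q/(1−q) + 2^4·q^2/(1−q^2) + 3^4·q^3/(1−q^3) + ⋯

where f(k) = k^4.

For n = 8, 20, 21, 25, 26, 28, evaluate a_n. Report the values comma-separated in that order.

4369, 170898, 196964, 391251, 485554, 655746

[q^8] f(1)=1,f(2)=16,f(4)=256,f(8)=4096 ⇒ 4369
q^20  k|20↦f(k): 1:1 2:16 4:256 5:625 10:10000 20:160000  a_20=170898
[q^21] f(1)=1,f(3)=81,f(7)=2401,f(21)=194481 ⇒ 196964
q^25  k|25↦f(k): 1:1 5:625 25:390625  a_25=391251
q^26  k|26↦f(k): 26:456976 13:28561 2:16 1:1  a_26=485554
d|28:{28,14,7,4,2,1}  Σf=614656+38416+2401+256+16+1=655746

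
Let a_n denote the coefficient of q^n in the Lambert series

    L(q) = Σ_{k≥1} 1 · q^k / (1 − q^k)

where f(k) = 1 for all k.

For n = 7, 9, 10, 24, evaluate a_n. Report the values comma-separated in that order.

q^7  k|7↦f(k): 7:1 1:1  a_7=2
d|9:{1,3,9}  Σf=1+1+1=3
q^10  k|10↦f(k): 10:1 5:1 2:1 1:1  a_10=4
d|24:{24,12,8,6,4,3,2,1}  Σf=1+1+1+1+1+1+1+1=8

2, 3, 4, 8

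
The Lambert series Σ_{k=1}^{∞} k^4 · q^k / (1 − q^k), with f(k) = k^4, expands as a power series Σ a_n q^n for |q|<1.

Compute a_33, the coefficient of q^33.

a_33 = 1200644

n=33: 33·1 11·3 3·11 1·33  f→[1185921+14641+81+1]=1200644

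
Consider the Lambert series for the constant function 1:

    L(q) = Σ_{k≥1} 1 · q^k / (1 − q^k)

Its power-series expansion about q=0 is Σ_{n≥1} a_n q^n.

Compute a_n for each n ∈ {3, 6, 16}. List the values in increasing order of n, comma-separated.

n=3: 3·1 1·3  f→[1+1]=2
d|6:{6,3,2,1}  Σf=1+1+1+1=4
q^16  k|16↦f(k): 1:1 2:1 4:1 8:1 16:1  a_16=5

2, 4, 5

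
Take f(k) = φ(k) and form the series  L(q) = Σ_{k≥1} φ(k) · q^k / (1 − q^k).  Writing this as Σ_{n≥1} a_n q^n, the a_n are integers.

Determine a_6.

d|6:{6,3,2,1}  Σφ=2+2+1+1=6

a_6 = 6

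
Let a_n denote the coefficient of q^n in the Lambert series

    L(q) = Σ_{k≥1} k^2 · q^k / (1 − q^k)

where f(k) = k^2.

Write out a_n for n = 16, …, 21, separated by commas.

341, 290, 455, 362, 546, 500

[q^16] f(16)=256,f(8)=64,f(4)=16,f(2)=4,f(1)=1 ⇒ 341
d|17:{1,17}  Σf=1+289=290
[q^18] f(1)=1,f(2)=4,f(3)=9,f(6)=36,f(9)=81,f(18)=324 ⇒ 455
[q^19] f(1)=1,f(19)=361 ⇒ 362
[q^20] f(20)=400,f(10)=100,f(5)=25,f(4)=16,f(2)=4,f(1)=1 ⇒ 546
n=21: 1·21 3·7 7·3 21·1  f→[1+9+49+441]=500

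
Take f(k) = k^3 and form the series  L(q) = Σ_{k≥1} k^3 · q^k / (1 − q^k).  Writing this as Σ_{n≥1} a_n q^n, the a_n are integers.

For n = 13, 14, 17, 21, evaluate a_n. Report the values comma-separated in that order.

2198, 3096, 4914, 9632

[q^13] f(13)=2197,f(1)=1 ⇒ 2198
q^14  k|14↦f(k): 14:2744 7:343 2:8 1:1  a_14=3096
n=17: 1·17 17·1  f→[1+4913]=4914
q^21  k|21↦f(k): 21:9261 7:343 3:27 1:1  a_21=9632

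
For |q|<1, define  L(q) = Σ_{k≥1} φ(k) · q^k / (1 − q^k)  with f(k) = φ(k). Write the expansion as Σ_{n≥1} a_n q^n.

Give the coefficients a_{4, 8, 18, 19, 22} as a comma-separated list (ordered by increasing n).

n=4: 4·1 2·2 1·4  φ→[2+1+1]=4
q^8  k|8↦φ(k): 1:1 2:1 4:2 8:4  a_8=8
d|18:{18,9,6,3,2,1}  Σφ=6+6+2+2+1+1=18
n=19: 19·1 1·19  φ→[18+1]=19
[q^22] φ(1)=1,φ(2)=1,φ(11)=10,φ(22)=10 ⇒ 22

4, 8, 18, 19, 22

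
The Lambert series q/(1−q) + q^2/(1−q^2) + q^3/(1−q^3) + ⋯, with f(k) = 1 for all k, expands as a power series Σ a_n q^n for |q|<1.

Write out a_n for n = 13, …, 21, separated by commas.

q^13  k|13↦f(k): 13:1 1:1  a_13=2
n=14: 14·1 7·2 2·7 1·14  f→[1+1+1+1]=4
[q^15] f(15)=1,f(5)=1,f(3)=1,f(1)=1 ⇒ 4
q^16  k|16↦f(k): 16:1 8:1 4:1 2:1 1:1  a_16=5
[q^17] f(17)=1,f(1)=1 ⇒ 2
n=18: 1·18 2·9 3·6 6·3 9·2 18·1  f→[1+1+1+1+1+1]=6
[q^19] f(1)=1,f(19)=1 ⇒ 2
n=20: 1·20 2·10 4·5 5·4 10·2 20·1  f→[1+1+1+1+1+1]=6
[q^21] f(21)=1,f(7)=1,f(3)=1,f(1)=1 ⇒ 4

2, 4, 4, 5, 2, 6, 2, 6, 4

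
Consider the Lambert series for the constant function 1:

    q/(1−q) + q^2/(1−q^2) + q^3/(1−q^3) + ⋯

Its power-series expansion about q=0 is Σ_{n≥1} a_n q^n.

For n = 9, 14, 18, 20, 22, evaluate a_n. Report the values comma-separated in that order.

3, 4, 6, 6, 4

d|9:{1,3,9}  Σf=1+1+1=3
d|14:{14,7,2,1}  Σf=1+1+1+1=4
[q^18] f(1)=1,f(2)=1,f(3)=1,f(6)=1,f(9)=1,f(18)=1 ⇒ 6
[q^20] f(1)=1,f(2)=1,f(4)=1,f(5)=1,f(10)=1,f(20)=1 ⇒ 6
q^22  k|22↦f(k): 22:1 11:1 2:1 1:1  a_22=4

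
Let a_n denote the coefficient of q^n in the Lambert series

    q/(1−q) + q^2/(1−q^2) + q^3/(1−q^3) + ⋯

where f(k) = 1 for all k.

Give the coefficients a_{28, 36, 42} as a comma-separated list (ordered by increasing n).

6, 9, 8

q^28  k|28↦f(k): 1:1 2:1 4:1 7:1 14:1 28:1  a_28=6
n=36: 36·1 18·2 12·3 9·4 6·6 4·9 3·12 2·18 1·36  f→[1+1+1+1+1+1+1+1+1]=9
n=42: 42·1 21·2 14·3 7·6 6·7 3·14 2·21 1·42  f→[1+1+1+1+1+1+1+1]=8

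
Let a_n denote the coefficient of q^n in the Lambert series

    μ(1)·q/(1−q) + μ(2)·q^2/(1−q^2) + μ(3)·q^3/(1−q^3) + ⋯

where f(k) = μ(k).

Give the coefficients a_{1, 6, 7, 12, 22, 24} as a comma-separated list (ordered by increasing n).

q^1  k|1↦μ(k): 1:1  a_1=1
n=6: 6·1 3·2 2·3 1·6  μ→[1+(-1)+(-1)+1]=0
n=7: 7·1 1·7  μ→[(-1)+1]=0
[q^12] μ(12)=0,μ(6)=1,μ(4)=0,μ(3)=-1,μ(2)=-1,μ(1)=1 ⇒ 0
d|22:{1,2,11,22}  Σμ=1+(-1)+(-1)+1=0
[q^24] μ(24)=0,μ(12)=0,μ(8)=0,μ(6)=1,μ(4)=0,μ(3)=-1,μ(2)=-1,μ(1)=1 ⇒ 0

1, 0, 0, 0, 0, 0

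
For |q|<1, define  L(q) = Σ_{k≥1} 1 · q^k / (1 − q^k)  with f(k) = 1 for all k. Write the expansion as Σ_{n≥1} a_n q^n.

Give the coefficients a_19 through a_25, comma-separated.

2, 6, 4, 4, 2, 8, 3

[q^19] f(19)=1,f(1)=1 ⇒ 2
n=20: 20·1 10·2 5·4 4·5 2·10 1·20  f→[1+1+1+1+1+1]=6
n=21: 1·21 3·7 7·3 21·1  f→[1+1+1+1]=4
d|22:{1,2,11,22}  Σf=1+1+1+1=4
q^23  k|23↦f(k): 1:1 23:1  a_23=2
q^24  k|24↦f(k): 1:1 2:1 3:1 4:1 6:1 8:1 12:1 24:1  a_24=8
n=25: 1·25 5·5 25·1  f→[1+1+1]=3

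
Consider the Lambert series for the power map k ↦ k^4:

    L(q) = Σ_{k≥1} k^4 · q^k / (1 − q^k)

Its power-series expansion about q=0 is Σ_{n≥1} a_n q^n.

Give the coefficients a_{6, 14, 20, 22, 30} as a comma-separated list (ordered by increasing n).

1394, 40834, 170898, 248914, 872644

d|6:{6,3,2,1}  Σf=1296+81+16+1=1394
n=14: 1·14 2·7 7·2 14·1  f→[1+16+2401+38416]=40834
[q^20] f(20)=160000,f(10)=10000,f(5)=625,f(4)=256,f(2)=16,f(1)=1 ⇒ 170898
n=22: 1·22 2·11 11·2 22·1  f→[1+16+14641+234256]=248914
d|30:{30,15,10,6,5,3,2,1}  Σf=810000+50625+10000+1296+625+81+16+1=872644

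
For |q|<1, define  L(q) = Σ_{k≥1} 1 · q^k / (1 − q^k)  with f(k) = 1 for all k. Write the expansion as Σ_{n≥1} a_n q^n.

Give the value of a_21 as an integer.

a_21 = 4

n=21: 21·1 7·3 3·7 1·21  f→[1+1+1+1]=4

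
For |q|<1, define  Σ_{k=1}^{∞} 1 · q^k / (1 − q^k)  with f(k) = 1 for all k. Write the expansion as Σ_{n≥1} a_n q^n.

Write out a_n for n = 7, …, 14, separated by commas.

n=7: 1·7 7·1  f→[1+1]=2
d|8:{8,4,2,1}  Σf=1+1+1+1=4
d|9:{9,3,1}  Σf=1+1+1=3
[q^10] f(10)=1,f(5)=1,f(2)=1,f(1)=1 ⇒ 4
[q^11] f(1)=1,f(11)=1 ⇒ 2
n=12: 12·1 6·2 4·3 3·4 2·6 1·12  f→[1+1+1+1+1+1]=6
q^13  k|13↦f(k): 13:1 1:1  a_13=2
[q^14] f(14)=1,f(7)=1,f(2)=1,f(1)=1 ⇒ 4

2, 4, 3, 4, 2, 6, 2, 4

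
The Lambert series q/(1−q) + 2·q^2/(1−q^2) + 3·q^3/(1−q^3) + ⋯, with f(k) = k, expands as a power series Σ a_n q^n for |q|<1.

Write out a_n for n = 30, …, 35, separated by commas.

d|30:{30,15,10,6,5,3,2,1}  Σf=30+15+10+6+5+3+2+1=72
[q^31] f(1)=1,f(31)=31 ⇒ 32
[q^32] f(1)=1,f(2)=2,f(4)=4,f(8)=8,f(16)=16,f(32)=32 ⇒ 63
[q^33] f(1)=1,f(3)=3,f(11)=11,f(33)=33 ⇒ 48
d|34:{34,17,2,1}  Σf=34+17+2+1=54
[q^35] f(35)=35,f(7)=7,f(5)=5,f(1)=1 ⇒ 48

72, 32, 63, 48, 54, 48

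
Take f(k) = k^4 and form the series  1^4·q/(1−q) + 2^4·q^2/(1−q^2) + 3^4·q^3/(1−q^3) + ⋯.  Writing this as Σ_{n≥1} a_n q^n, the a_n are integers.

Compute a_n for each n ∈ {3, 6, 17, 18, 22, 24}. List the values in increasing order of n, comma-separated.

d|3:{1,3}  Σf=1+81=82
q^6  k|6↦f(k): 1:1 2:16 3:81 6:1296  a_6=1394
q^17  k|17↦f(k): 17:83521 1:1  a_17=83522
n=18: 18·1 9·2 6·3 3·6 2·9 1·18  f→[104976+6561+1296+81+16+1]=112931
n=22: 1·22 2·11 11·2 22·1  f→[1+16+14641+234256]=248914
[q^24] f(24)=331776,f(12)=20736,f(8)=4096,f(6)=1296,f(4)=256,f(3)=81,f(2)=16,f(1)=1 ⇒ 358258

82, 1394, 83522, 112931, 248914, 358258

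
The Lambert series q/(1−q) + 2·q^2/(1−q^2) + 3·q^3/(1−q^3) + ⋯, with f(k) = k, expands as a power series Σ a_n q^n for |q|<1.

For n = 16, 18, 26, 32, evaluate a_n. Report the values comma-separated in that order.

31, 39, 42, 63

q^16  k|16↦f(k): 16:16 8:8 4:4 2:2 1:1  a_16=31
q^18  k|18↦f(k): 1:1 2:2 3:3 6:6 9:9 18:18  a_18=39
[q^26] f(1)=1,f(2)=2,f(13)=13,f(26)=26 ⇒ 42
d|32:{32,16,8,4,2,1}  Σf=32+16+8+4+2+1=63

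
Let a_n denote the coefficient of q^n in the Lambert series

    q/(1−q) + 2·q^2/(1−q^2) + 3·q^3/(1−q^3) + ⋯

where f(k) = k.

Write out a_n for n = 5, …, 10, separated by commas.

n=5: 5·1 1·5  f→[5+1]=6
q^6  k|6↦f(k): 1:1 2:2 3:3 6:6  a_6=12
d|7:{7,1}  Σf=7+1=8
[q^8] f(1)=1,f(2)=2,f(4)=4,f(8)=8 ⇒ 15
[q^9] f(1)=1,f(3)=3,f(9)=9 ⇒ 13
d|10:{1,2,5,10}  Σf=1+2+5+10=18

6, 12, 8, 15, 13, 18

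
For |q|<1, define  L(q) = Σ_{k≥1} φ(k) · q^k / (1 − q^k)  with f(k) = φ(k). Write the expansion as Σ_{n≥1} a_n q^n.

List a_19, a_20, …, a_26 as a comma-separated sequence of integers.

n=19: 19·1 1·19  φ→[18+1]=19
d|20:{1,2,4,5,10,20}  Σφ=1+1+2+4+4+8=20
n=21: 1·21 3·7 7·3 21·1  φ→[1+2+6+12]=21
[q^22] φ(1)=1,φ(2)=1,φ(11)=10,φ(22)=10 ⇒ 22
[q^23] φ(23)=22,φ(1)=1 ⇒ 23
[q^24] φ(24)=8,φ(12)=4,φ(8)=4,φ(6)=2,φ(4)=2,φ(3)=2,φ(2)=1,φ(1)=1 ⇒ 24
q^25  k|25↦φ(k): 25:20 5:4 1:1  a_25=25
q^26  k|26↦φ(k): 1:1 2:1 13:12 26:12  a_26=26

19, 20, 21, 22, 23, 24, 25, 26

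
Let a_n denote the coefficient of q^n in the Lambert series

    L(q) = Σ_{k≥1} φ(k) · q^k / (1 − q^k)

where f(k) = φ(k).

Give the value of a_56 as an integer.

[q^56] φ(56)=24,φ(28)=12,φ(14)=6,φ(8)=4,φ(7)=6,φ(4)=2,φ(2)=1,φ(1)=1 ⇒ 56

a_56 = 56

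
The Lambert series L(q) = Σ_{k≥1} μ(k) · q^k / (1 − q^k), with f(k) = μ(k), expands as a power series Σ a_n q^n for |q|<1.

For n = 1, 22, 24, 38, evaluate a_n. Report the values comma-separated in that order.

1, 0, 0, 0

d|1:{1}  Σμ=1=1
d|22:{1,2,11,22}  Σμ=1+(-1)+(-1)+1=0
[q^24] μ(1)=1,μ(2)=-1,μ(3)=-1,μ(4)=0,μ(6)=1,μ(8)=0,μ(12)=0,μ(24)=0 ⇒ 0
[q^38] μ(1)=1,μ(2)=-1,μ(19)=-1,μ(38)=1 ⇒ 0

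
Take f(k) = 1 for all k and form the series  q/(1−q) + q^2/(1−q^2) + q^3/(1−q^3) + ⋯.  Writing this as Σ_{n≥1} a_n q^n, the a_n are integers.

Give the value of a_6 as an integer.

a_6 = 4

q^6  k|6↦f(k): 1:1 2:1 3:1 6:1  a_6=4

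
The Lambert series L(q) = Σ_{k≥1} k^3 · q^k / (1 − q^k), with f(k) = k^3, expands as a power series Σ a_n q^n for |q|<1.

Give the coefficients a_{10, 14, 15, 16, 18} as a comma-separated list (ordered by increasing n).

d|10:{10,5,2,1}  Σf=1000+125+8+1=1134
n=14: 14·1 7·2 2·7 1·14  f→[2744+343+8+1]=3096
n=15: 1·15 3·5 5·3 15·1  f→[1+27+125+3375]=3528
n=16: 16·1 8·2 4·4 2·8 1·16  f→[4096+512+64+8+1]=4681
d|18:{18,9,6,3,2,1}  Σf=5832+729+216+27+8+1=6813

1134, 3096, 3528, 4681, 6813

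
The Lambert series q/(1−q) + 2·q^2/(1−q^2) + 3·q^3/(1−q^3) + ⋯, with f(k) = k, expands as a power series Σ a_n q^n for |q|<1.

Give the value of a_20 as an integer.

q^20  k|20↦f(k): 20:20 10:10 5:5 4:4 2:2 1:1  a_20=42

a_20 = 42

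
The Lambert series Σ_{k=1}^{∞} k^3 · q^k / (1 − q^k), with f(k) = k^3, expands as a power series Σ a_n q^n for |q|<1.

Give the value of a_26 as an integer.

a_26 = 19782

q^26  k|26↦f(k): 1:1 2:8 13:2197 26:17576  a_26=19782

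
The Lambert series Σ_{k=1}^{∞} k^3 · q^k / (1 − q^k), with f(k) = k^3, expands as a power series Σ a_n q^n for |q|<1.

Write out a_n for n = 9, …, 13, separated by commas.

q^9  k|9↦f(k): 9:729 3:27 1:1  a_9=757
d|10:{10,5,2,1}  Σf=1000+125+8+1=1134
q^11  k|11↦f(k): 1:1 11:1331  a_11=1332
d|12:{1,2,3,4,6,12}  Σf=1+8+27+64+216+1728=2044
q^13  k|13↦f(k): 1:1 13:2197  a_13=2198

757, 1134, 1332, 2044, 2198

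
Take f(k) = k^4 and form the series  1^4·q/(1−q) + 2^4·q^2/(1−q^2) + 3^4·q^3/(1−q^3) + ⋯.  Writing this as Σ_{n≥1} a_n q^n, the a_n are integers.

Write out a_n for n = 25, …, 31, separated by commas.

391251, 485554, 538084, 655746, 707282, 872644, 923522

q^25  k|25↦f(k): 1:1 5:625 25:390625  a_25=391251
d|26:{1,2,13,26}  Σf=1+16+28561+456976=485554
d|27:{27,9,3,1}  Σf=531441+6561+81+1=538084
q^28  k|28↦f(k): 28:614656 14:38416 7:2401 4:256 2:16 1:1  a_28=655746
q^29  k|29↦f(k): 1:1 29:707281  a_29=707282
q^30  k|30↦f(k): 30:810000 15:50625 10:10000 6:1296 5:625 3:81 2:16 1:1  a_30=872644
n=31: 1·31 31·1  f→[1+923521]=923522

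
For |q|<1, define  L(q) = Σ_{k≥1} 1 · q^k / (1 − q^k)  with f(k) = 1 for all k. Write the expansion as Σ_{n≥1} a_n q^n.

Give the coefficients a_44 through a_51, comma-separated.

[q^44] f(44)=1,f(22)=1,f(11)=1,f(4)=1,f(2)=1,f(1)=1 ⇒ 6
d|45:{1,3,5,9,15,45}  Σf=1+1+1+1+1+1=6
q^46  k|46↦f(k): 1:1 2:1 23:1 46:1  a_46=4
d|47:{47,1}  Σf=1+1=2
n=48: 1·48 2·24 3·16 4·12 6·8 8·6 12·4 16·3 24·2 48·1  f→[1+1+1+1+1+1+1+1+1+1]=10
q^49  k|49↦f(k): 49:1 7:1 1:1  a_49=3
[q^50] f(1)=1,f(2)=1,f(5)=1,f(10)=1,f(25)=1,f(50)=1 ⇒ 6
q^51  k|51↦f(k): 51:1 17:1 3:1 1:1  a_51=4

6, 6, 4, 2, 10, 3, 6, 4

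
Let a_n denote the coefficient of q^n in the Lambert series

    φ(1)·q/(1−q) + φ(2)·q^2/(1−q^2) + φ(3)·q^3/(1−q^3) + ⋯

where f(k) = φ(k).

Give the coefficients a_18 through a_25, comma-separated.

q^18  k|18↦φ(k): 1:1 2:1 3:2 6:2 9:6 18:6  a_18=18
[q^19] φ(19)=18,φ(1)=1 ⇒ 19
d|20:{20,10,5,4,2,1}  Σφ=8+4+4+2+1+1=20
[q^21] φ(1)=1,φ(3)=2,φ(7)=6,φ(21)=12 ⇒ 21
[q^22] φ(1)=1,φ(2)=1,φ(11)=10,φ(22)=10 ⇒ 22
d|23:{1,23}  Σφ=1+22=23
[q^24] φ(1)=1,φ(2)=1,φ(3)=2,φ(4)=2,φ(6)=2,φ(8)=4,φ(12)=4,φ(24)=8 ⇒ 24
q^25  k|25↦φ(k): 1:1 5:4 25:20  a_25=25

18, 19, 20, 21, 22, 23, 24, 25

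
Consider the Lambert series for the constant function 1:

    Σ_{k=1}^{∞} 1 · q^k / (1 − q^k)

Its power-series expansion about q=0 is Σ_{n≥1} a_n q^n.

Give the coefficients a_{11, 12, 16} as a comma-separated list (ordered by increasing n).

d|11:{11,1}  Σf=1+1=2
n=12: 1·12 2·6 3·4 4·3 6·2 12·1  f→[1+1+1+1+1+1]=6
n=16: 16·1 8·2 4·4 2·8 1·16  f→[1+1+1+1+1]=5

2, 6, 5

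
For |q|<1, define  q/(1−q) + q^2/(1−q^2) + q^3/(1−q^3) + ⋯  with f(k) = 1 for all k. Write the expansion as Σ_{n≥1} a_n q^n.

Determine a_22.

d|22:{1,2,11,22}  Σf=1+1+1+1=4

a_22 = 4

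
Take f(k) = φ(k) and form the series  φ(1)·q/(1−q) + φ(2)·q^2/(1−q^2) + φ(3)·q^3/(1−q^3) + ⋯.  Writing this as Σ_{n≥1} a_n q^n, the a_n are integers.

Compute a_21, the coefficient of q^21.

[q^21] φ(21)=12,φ(7)=6,φ(3)=2,φ(1)=1 ⇒ 21

a_21 = 21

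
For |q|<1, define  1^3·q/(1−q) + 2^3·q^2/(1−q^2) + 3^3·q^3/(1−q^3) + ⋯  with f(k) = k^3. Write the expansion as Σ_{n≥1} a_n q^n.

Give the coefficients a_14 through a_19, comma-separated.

3096, 3528, 4681, 4914, 6813, 6860

[q^14] f(14)=2744,f(7)=343,f(2)=8,f(1)=1 ⇒ 3096
q^15  k|15↦f(k): 15:3375 5:125 3:27 1:1  a_15=3528
n=16: 16·1 8·2 4·4 2·8 1·16  f→[4096+512+64+8+1]=4681
q^17  k|17↦f(k): 17:4913 1:1  a_17=4914
q^18  k|18↦f(k): 18:5832 9:729 6:216 3:27 2:8 1:1  a_18=6813
q^19  k|19↦f(k): 1:1 19:6859  a_19=6860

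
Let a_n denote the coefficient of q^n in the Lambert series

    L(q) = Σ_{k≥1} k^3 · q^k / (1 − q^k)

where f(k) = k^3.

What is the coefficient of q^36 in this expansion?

q^36  k|36↦f(k): 36:46656 18:5832 12:1728 9:729 6:216 4:64 3:27 2:8 1:1  a_36=55261

a_36 = 55261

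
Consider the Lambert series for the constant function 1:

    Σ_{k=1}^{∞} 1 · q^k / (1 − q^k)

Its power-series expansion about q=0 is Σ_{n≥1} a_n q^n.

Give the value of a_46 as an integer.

a_46 = 4

d|46:{1,2,23,46}  Σf=1+1+1+1=4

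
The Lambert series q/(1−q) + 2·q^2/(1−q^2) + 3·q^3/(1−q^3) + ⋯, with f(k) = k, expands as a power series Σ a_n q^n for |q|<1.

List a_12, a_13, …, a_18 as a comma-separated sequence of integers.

n=12: 1·12 2·6 3·4 4·3 6·2 12·1  f→[1+2+3+4+6+12]=28
[q^13] f(1)=1,f(13)=13 ⇒ 14
n=14: 14·1 7·2 2·7 1·14  f→[14+7+2+1]=24
q^15  k|15↦f(k): 15:15 5:5 3:3 1:1  a_15=24
q^16  k|16↦f(k): 1:1 2:2 4:4 8:8 16:16  a_16=31
n=17: 17·1 1·17  f→[17+1]=18
d|18:{18,9,6,3,2,1}  Σf=18+9+6+3+2+1=39

28, 14, 24, 24, 31, 18, 39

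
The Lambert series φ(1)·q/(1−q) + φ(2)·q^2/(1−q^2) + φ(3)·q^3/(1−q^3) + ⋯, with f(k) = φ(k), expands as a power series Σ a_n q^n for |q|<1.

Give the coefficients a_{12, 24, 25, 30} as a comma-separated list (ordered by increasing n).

q^12  k|12↦φ(k): 12:4 6:2 4:2 3:2 2:1 1:1  a_12=12
q^24  k|24↦φ(k): 1:1 2:1 3:2 4:2 6:2 8:4 12:4 24:8  a_24=24
d|25:{25,5,1}  Σφ=20+4+1=25
n=30: 30·1 15·2 10·3 6·5 5·6 3·10 2·15 1·30  φ→[8+8+4+2+4+2+1+1]=30

12, 24, 25, 30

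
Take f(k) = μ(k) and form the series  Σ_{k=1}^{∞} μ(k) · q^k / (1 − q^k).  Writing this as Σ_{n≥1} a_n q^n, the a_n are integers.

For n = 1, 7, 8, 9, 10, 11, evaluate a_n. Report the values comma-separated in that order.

[q^1] μ(1)=1 ⇒ 1
q^7  k|7↦μ(k): 1:1 7:-1  a_7=0
n=8: 1·8 2·4 4·2 8·1  μ→[1+(-1)+0+0]=0
n=9: 1·9 3·3 9·1  μ→[1+(-1)+0]=0
d|10:{1,2,5,10}  Σμ=1+(-1)+(-1)+1=0
q^11  k|11↦μ(k): 1:1 11:-1  a_11=0

1, 0, 0, 0, 0, 0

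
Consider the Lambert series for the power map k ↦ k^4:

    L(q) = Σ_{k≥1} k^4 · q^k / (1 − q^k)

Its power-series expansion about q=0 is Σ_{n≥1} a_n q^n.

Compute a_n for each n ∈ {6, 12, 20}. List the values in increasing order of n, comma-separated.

d|6:{1,2,3,6}  Σf=1+16+81+1296=1394
q^12  k|12↦f(k): 1:1 2:16 3:81 4:256 6:1296 12:20736  a_12=22386
[q^20] f(1)=1,f(2)=16,f(4)=256,f(5)=625,f(10)=10000,f(20)=160000 ⇒ 170898

1394, 22386, 170898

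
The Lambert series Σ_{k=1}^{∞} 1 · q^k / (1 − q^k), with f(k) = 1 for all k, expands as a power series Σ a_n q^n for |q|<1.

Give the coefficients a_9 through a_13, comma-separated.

n=9: 1·9 3·3 9·1  f→[1+1+1]=3
d|10:{1,2,5,10}  Σf=1+1+1+1=4
n=11: 1·11 11·1  f→[1+1]=2
q^12  k|12↦f(k): 1:1 2:1 3:1 4:1 6:1 12:1  a_12=6
n=13: 1·13 13·1  f→[1+1]=2

3, 4, 2, 6, 2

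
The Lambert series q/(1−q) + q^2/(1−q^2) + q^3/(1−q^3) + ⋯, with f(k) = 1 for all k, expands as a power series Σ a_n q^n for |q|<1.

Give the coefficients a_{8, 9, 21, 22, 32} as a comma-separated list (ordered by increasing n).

[q^8] f(1)=1,f(2)=1,f(4)=1,f(8)=1 ⇒ 4
q^9  k|9↦f(k): 9:1 3:1 1:1  a_9=3
[q^21] f(1)=1,f(3)=1,f(7)=1,f(21)=1 ⇒ 4
q^22  k|22↦f(k): 22:1 11:1 2:1 1:1  a_22=4
q^32  k|32↦f(k): 32:1 16:1 8:1 4:1 2:1 1:1  a_32=6

4, 3, 4, 4, 6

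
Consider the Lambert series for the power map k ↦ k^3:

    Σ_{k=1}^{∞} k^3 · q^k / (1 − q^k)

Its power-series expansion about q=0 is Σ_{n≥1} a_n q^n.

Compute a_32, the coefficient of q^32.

a_32 = 37449

d|32:{32,16,8,4,2,1}  Σf=32768+4096+512+64+8+1=37449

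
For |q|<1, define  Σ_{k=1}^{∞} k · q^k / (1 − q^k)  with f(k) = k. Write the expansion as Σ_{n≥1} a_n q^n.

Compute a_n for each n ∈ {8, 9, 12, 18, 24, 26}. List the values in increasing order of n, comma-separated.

15, 13, 28, 39, 60, 42

q^8  k|8↦f(k): 1:1 2:2 4:4 8:8  a_8=15
q^9  k|9↦f(k): 1:1 3:3 9:9  a_9=13
n=12: 12·1 6·2 4·3 3·4 2·6 1·12  f→[12+6+4+3+2+1]=28
n=18: 1·18 2·9 3·6 6·3 9·2 18·1  f→[1+2+3+6+9+18]=39
[q^24] f(24)=24,f(12)=12,f(8)=8,f(6)=6,f(4)=4,f(3)=3,f(2)=2,f(1)=1 ⇒ 60
q^26  k|26↦f(k): 1:1 2:2 13:13 26:26  a_26=42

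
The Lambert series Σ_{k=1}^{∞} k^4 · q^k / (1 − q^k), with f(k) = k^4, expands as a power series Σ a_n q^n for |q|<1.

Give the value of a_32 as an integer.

d|32:{32,16,8,4,2,1}  Σf=1048576+65536+4096+256+16+1=1118481

a_32 = 1118481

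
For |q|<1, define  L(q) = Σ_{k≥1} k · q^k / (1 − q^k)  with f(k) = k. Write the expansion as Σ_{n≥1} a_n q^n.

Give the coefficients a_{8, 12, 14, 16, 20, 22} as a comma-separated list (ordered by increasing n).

n=8: 1·8 2·4 4·2 8·1  f→[1+2+4+8]=15
n=12: 1·12 2·6 3·4 4·3 6·2 12·1  f→[1+2+3+4+6+12]=28
[q^14] f(14)=14,f(7)=7,f(2)=2,f(1)=1 ⇒ 24
q^16  k|16↦f(k): 16:16 8:8 4:4 2:2 1:1  a_16=31
n=20: 1·20 2·10 4·5 5·4 10·2 20·1  f→[1+2+4+5+10+20]=42
q^22  k|22↦f(k): 22:22 11:11 2:2 1:1  a_22=36

15, 28, 24, 31, 42, 36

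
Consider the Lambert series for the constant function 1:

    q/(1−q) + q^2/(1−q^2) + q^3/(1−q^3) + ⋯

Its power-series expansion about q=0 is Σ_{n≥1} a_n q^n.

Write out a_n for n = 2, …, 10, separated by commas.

q^2  k|2↦f(k): 1:1 2:1  a_2=2
[q^3] f(3)=1,f(1)=1 ⇒ 2
[q^4] f(4)=1,f(2)=1,f(1)=1 ⇒ 3
n=5: 5·1 1·5  f→[1+1]=2
q^6  k|6↦f(k): 1:1 2:1 3:1 6:1  a_6=4
q^7  k|7↦f(k): 1:1 7:1  a_7=2
d|8:{1,2,4,8}  Σf=1+1+1+1=4
[q^9] f(1)=1,f(3)=1,f(9)=1 ⇒ 3
[q^10] f(10)=1,f(5)=1,f(2)=1,f(1)=1 ⇒ 4

2, 2, 3, 2, 4, 2, 4, 3, 4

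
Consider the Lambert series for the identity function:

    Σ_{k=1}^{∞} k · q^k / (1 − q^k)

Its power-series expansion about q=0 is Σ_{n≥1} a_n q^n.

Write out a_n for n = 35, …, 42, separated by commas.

48, 91, 38, 60, 56, 90, 42, 96

[q^35] f(35)=35,f(7)=7,f(5)=5,f(1)=1 ⇒ 48
d|36:{1,2,3,4,6,9,12,18,36}  Σf=1+2+3+4+6+9+12+18+36=91
n=37: 37·1 1·37  f→[37+1]=38
n=38: 38·1 19·2 2·19 1·38  f→[38+19+2+1]=60
[q^39] f(39)=39,f(13)=13,f(3)=3,f(1)=1 ⇒ 56
d|40:{1,2,4,5,8,10,20,40}  Σf=1+2+4+5+8+10+20+40=90
n=41: 1·41 41·1  f→[1+41]=42
[q^42] f(42)=42,f(21)=21,f(14)=14,f(7)=7,f(6)=6,f(3)=3,f(2)=2,f(1)=1 ⇒ 96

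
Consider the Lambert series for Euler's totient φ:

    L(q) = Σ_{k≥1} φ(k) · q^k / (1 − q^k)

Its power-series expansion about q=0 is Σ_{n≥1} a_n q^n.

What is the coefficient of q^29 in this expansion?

d|29:{1,29}  Σφ=1+28=29

a_29 = 29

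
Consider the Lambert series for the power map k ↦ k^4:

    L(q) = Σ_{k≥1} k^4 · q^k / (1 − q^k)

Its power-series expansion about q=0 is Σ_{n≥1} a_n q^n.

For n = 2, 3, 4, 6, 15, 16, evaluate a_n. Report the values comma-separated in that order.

17, 82, 273, 1394, 51332, 69905

q^2  k|2↦f(k): 2:16 1:1  a_2=17
[q^3] f(1)=1,f(3)=81 ⇒ 82
d|4:{4,2,1}  Σf=256+16+1=273
[q^6] f(1)=1,f(2)=16,f(3)=81,f(6)=1296 ⇒ 1394
n=15: 15·1 5·3 3·5 1·15  f→[50625+625+81+1]=51332
n=16: 16·1 8·2 4·4 2·8 1·16  f→[65536+4096+256+16+1]=69905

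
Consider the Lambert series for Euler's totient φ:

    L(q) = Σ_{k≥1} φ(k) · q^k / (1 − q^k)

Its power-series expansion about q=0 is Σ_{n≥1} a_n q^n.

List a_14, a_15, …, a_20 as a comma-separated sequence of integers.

[q^14] φ(1)=1,φ(2)=1,φ(7)=6,φ(14)=6 ⇒ 14
q^15  k|15↦φ(k): 1:1 3:2 5:4 15:8  a_15=15
d|16:{16,8,4,2,1}  Σφ=8+4+2+1+1=16
d|17:{1,17}  Σφ=1+16=17
d|18:{18,9,6,3,2,1}  Σφ=6+6+2+2+1+1=18
n=19: 1·19 19·1  φ→[1+18]=19
[q^20] φ(1)=1,φ(2)=1,φ(4)=2,φ(5)=4,φ(10)=4,φ(20)=8 ⇒ 20

14, 15, 16, 17, 18, 19, 20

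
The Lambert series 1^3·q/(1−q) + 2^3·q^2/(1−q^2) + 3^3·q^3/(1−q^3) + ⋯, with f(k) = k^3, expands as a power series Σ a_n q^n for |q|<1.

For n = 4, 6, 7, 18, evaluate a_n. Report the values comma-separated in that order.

[q^4] f(1)=1,f(2)=8,f(4)=64 ⇒ 73
n=6: 6·1 3·2 2·3 1·6  f→[216+27+8+1]=252
d|7:{1,7}  Σf=1+343=344
[q^18] f(18)=5832,f(9)=729,f(6)=216,f(3)=27,f(2)=8,f(1)=1 ⇒ 6813

73, 252, 344, 6813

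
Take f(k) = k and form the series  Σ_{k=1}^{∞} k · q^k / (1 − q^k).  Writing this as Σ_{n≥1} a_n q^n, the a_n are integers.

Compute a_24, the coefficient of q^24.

a_24 = 60

q^24  k|24↦f(k): 24:24 12:12 8:8 6:6 4:4 3:3 2:2 1:1  a_24=60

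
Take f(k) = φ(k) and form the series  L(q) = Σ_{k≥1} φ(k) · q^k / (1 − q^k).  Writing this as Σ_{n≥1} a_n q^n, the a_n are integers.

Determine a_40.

d|40:{1,2,4,5,8,10,20,40}  Σφ=1+1+2+4+4+4+8+16=40

a_40 = 40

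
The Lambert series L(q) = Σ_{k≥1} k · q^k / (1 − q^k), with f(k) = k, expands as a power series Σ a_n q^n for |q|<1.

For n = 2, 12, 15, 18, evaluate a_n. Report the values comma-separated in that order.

n=2: 1·2 2·1  f→[1+2]=3
d|12:{12,6,4,3,2,1}  Σf=12+6+4+3+2+1=28
d|15:{15,5,3,1}  Σf=15+5+3+1=24
d|18:{1,2,3,6,9,18}  Σf=1+2+3+6+9+18=39

3, 28, 24, 39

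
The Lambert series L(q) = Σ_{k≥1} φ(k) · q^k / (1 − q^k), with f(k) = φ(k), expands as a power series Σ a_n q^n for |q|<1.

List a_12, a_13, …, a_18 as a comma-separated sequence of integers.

d|12:{1,2,3,4,6,12}  Σφ=1+1+2+2+2+4=12
n=13: 1·13 13·1  φ→[1+12]=13
[q^14] φ(1)=1,φ(2)=1,φ(7)=6,φ(14)=6 ⇒ 14
d|15:{1,3,5,15}  Σφ=1+2+4+8=15
d|16:{16,8,4,2,1}  Σφ=8+4+2+1+1=16
d|17:{1,17}  Σφ=1+16=17
n=18: 1·18 2·9 3·6 6·3 9·2 18·1  φ→[1+1+2+2+6+6]=18

12, 13, 14, 15, 16, 17, 18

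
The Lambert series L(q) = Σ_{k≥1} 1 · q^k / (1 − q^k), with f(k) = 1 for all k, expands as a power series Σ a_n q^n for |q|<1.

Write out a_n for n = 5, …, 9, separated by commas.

q^5  k|5↦f(k): 1:1 5:1  a_5=2
d|6:{1,2,3,6}  Σf=1+1+1+1=4
[q^7] f(1)=1,f(7)=1 ⇒ 2
n=8: 1·8 2·4 4·2 8·1  f→[1+1+1+1]=4
q^9  k|9↦f(k): 9:1 3:1 1:1  a_9=3

2, 4, 2, 4, 3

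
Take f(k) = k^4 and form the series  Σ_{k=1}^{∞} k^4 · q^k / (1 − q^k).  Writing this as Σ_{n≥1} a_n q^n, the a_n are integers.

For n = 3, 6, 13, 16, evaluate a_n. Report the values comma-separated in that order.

d|3:{3,1}  Σf=81+1=82
q^6  k|6↦f(k): 1:1 2:16 3:81 6:1296  a_6=1394
q^13  k|13↦f(k): 13:28561 1:1  a_13=28562
[q^16] f(1)=1,f(2)=16,f(4)=256,f(8)=4096,f(16)=65536 ⇒ 69905

82, 1394, 28562, 69905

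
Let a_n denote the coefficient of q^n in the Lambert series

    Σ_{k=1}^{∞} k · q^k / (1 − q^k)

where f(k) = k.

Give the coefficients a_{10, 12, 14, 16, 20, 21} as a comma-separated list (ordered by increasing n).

d|10:{10,5,2,1}  Σf=10+5+2+1=18
[q^12] f(12)=12,f(6)=6,f(4)=4,f(3)=3,f(2)=2,f(1)=1 ⇒ 28
n=14: 1·14 2·7 7·2 14·1  f→[1+2+7+14]=24
[q^16] f(1)=1,f(2)=2,f(4)=4,f(8)=8,f(16)=16 ⇒ 31
d|20:{20,10,5,4,2,1}  Σf=20+10+5+4+2+1=42
q^21  k|21↦f(k): 1:1 3:3 7:7 21:21  a_21=32

18, 28, 24, 31, 42, 32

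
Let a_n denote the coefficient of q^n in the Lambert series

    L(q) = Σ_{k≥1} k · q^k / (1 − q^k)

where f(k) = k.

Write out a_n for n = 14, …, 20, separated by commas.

[q^14] f(1)=1,f(2)=2,f(7)=7,f(14)=14 ⇒ 24
q^15  k|15↦f(k): 15:15 5:5 3:3 1:1  a_15=24
[q^16] f(16)=16,f(8)=8,f(4)=4,f(2)=2,f(1)=1 ⇒ 31
d|17:{17,1}  Σf=17+1=18
n=18: 1·18 2·9 3·6 6·3 9·2 18·1  f→[1+2+3+6+9+18]=39
q^19  k|19↦f(k): 1:1 19:19  a_19=20
n=20: 1·20 2·10 4·5 5·4 10·2 20·1  f→[1+2+4+5+10+20]=42

24, 24, 31, 18, 39, 20, 42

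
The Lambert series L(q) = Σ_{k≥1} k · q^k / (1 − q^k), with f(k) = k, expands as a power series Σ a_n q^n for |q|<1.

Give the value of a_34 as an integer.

a_34 = 54

d|34:{34,17,2,1}  Σf=34+17+2+1=54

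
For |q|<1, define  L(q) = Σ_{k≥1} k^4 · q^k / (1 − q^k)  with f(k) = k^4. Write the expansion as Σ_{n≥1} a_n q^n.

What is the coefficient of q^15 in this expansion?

n=15: 15·1 5·3 3·5 1·15  f→[50625+625+81+1]=51332

a_15 = 51332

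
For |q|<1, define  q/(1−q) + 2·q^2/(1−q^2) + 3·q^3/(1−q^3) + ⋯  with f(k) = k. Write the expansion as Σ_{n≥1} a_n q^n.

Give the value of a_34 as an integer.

d|34:{1,2,17,34}  Σf=1+2+17+34=54

a_34 = 54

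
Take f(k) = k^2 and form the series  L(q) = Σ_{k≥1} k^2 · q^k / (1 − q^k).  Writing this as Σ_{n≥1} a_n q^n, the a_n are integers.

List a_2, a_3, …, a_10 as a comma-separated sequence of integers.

d|2:{1,2}  Σf=1+4=5
[q^3] f(1)=1,f(3)=9 ⇒ 10
q^4  k|4↦f(k): 4:16 2:4 1:1  a_4=21
[q^5] f(5)=25,f(1)=1 ⇒ 26
q^6  k|6↦f(k): 1:1 2:4 3:9 6:36  a_6=50
[q^7] f(1)=1,f(7)=49 ⇒ 50
d|8:{8,4,2,1}  Σf=64+16+4+1=85
q^9  k|9↦f(k): 1:1 3:9 9:81  a_9=91
d|10:{10,5,2,1}  Σf=100+25+4+1=130

5, 10, 21, 26, 50, 50, 85, 91, 130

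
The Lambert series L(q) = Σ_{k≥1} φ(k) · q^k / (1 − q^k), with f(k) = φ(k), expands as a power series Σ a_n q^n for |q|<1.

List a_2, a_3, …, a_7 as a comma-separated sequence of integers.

d|2:{2,1}  Σφ=1+1=2
[q^3] φ(1)=1,φ(3)=2 ⇒ 3
d|4:{1,2,4}  Σφ=1+1+2=4
n=5: 1·5 5·1  φ→[1+4]=5
d|6:{1,2,3,6}  Σφ=1+1+2+2=6
d|7:{7,1}  Σφ=6+1=7

2, 3, 4, 5, 6, 7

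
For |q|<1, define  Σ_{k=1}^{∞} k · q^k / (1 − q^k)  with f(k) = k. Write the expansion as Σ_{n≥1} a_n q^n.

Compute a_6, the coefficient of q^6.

q^6  k|6↦f(k): 1:1 2:2 3:3 6:6  a_6=12

a_6 = 12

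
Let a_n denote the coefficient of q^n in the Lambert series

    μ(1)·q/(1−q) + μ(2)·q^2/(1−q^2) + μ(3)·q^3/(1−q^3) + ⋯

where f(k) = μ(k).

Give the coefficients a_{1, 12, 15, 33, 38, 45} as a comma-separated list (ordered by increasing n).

n=1: 1·1  μ→[1]=1
[q^12] μ(1)=1,μ(2)=-1,μ(3)=-1,μ(4)=0,μ(6)=1,μ(12)=0 ⇒ 0
d|15:{1,3,5,15}  Σμ=1+(-1)+(-1)+1=0
d|33:{33,11,3,1}  Σμ=1+(-1)+(-1)+1=0
d|38:{1,2,19,38}  Σμ=1+(-1)+(-1)+1=0
[q^45] μ(45)=0,μ(15)=1,μ(9)=0,μ(5)=-1,μ(3)=-1,μ(1)=1 ⇒ 0

1, 0, 0, 0, 0, 0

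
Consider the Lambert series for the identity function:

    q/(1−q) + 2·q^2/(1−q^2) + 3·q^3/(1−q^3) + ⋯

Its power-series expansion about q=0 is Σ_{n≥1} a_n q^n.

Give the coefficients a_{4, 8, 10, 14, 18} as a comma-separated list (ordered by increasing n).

n=4: 4·1 2·2 1·4  f→[4+2+1]=7
n=8: 8·1 4·2 2·4 1·8  f→[8+4+2+1]=15
d|10:{10,5,2,1}  Σf=10+5+2+1=18
n=14: 14·1 7·2 2·7 1·14  f→[14+7+2+1]=24
[q^18] f(18)=18,f(9)=9,f(6)=6,f(3)=3,f(2)=2,f(1)=1 ⇒ 39

7, 15, 18, 24, 39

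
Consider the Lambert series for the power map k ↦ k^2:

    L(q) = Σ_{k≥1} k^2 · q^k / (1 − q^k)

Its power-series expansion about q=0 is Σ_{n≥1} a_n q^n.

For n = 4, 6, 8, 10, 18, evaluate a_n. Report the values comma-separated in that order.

q^4  k|4↦f(k): 1:1 2:4 4:16  a_4=21
[q^6] f(1)=1,f(2)=4,f(3)=9,f(6)=36 ⇒ 50
d|8:{1,2,4,8}  Σf=1+4+16+64=85
[q^10] f(1)=1,f(2)=4,f(5)=25,f(10)=100 ⇒ 130
n=18: 1·18 2·9 3·6 6·3 9·2 18·1  f→[1+4+9+36+81+324]=455

21, 50, 85, 130, 455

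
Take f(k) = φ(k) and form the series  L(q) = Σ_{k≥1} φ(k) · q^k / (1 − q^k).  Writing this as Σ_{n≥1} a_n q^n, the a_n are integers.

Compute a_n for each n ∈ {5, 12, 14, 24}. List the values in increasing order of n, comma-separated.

q^5  k|5↦φ(k): 5:4 1:1  a_5=5
n=12: 12·1 6·2 4·3 3·4 2·6 1·12  φ→[4+2+2+2+1+1]=12
[q^14] φ(1)=1,φ(2)=1,φ(7)=6,φ(14)=6 ⇒ 14
[q^24] φ(1)=1,φ(2)=1,φ(3)=2,φ(4)=2,φ(6)=2,φ(8)=4,φ(12)=4,φ(24)=8 ⇒ 24

5, 12, 14, 24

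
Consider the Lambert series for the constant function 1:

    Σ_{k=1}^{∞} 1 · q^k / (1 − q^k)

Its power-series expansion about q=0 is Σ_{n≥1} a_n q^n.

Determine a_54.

d|54:{1,2,3,6,9,18,27,54}  Σf=1+1+1+1+1+1+1+1=8

a_54 = 8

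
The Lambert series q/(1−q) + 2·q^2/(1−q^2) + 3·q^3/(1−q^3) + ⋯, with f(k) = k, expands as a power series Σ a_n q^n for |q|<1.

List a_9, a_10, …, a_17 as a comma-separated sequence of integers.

n=9: 9·1 3·3 1·9  f→[9+3+1]=13
[q^10] f(1)=1,f(2)=2,f(5)=5,f(10)=10 ⇒ 18
q^11  k|11↦f(k): 1:1 11:11  a_11=12
d|12:{12,6,4,3,2,1}  Σf=12+6+4+3+2+1=28
[q^13] f(1)=1,f(13)=13 ⇒ 14
n=14: 14·1 7·2 2·7 1·14  f→[14+7+2+1]=24
[q^15] f(1)=1,f(3)=3,f(5)=5,f(15)=15 ⇒ 24
d|16:{1,2,4,8,16}  Σf=1+2+4+8+16=31
n=17: 17·1 1·17  f→[17+1]=18

13, 18, 12, 28, 14, 24, 24, 31, 18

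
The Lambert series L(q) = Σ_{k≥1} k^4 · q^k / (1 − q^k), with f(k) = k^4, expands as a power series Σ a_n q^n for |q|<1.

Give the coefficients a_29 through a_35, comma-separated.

707282, 872644, 923522, 1118481, 1200644, 1419874, 1503652

q^29  k|29↦f(k): 29:707281 1:1  a_29=707282
n=30: 30·1 15·2 10·3 6·5 5·6 3·10 2·15 1·30  f→[810000+50625+10000+1296+625+81+16+1]=872644
q^31  k|31↦f(k): 31:923521 1:1  a_31=923522
q^32  k|32↦f(k): 32:1048576 16:65536 8:4096 4:256 2:16 1:1  a_32=1118481
q^33  k|33↦f(k): 1:1 3:81 11:14641 33:1185921  a_33=1200644
n=34: 1·34 2·17 17·2 34·1  f→[1+16+83521+1336336]=1419874
n=35: 1·35 5·7 7·5 35·1  f→[1+625+2401+1500625]=1503652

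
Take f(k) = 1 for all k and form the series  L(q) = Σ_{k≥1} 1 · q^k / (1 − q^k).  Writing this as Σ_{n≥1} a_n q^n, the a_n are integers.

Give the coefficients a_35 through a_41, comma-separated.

4, 9, 2, 4, 4, 8, 2

[q^35] f(35)=1,f(7)=1,f(5)=1,f(1)=1 ⇒ 4
n=36: 36·1 18·2 12·3 9·4 6·6 4·9 3·12 2·18 1·36  f→[1+1+1+1+1+1+1+1+1]=9
n=37: 37·1 1·37  f→[1+1]=2
n=38: 1·38 2·19 19·2 38·1  f→[1+1+1+1]=4
n=39: 39·1 13·3 3·13 1·39  f→[1+1+1+1]=4
[q^40] f(40)=1,f(20)=1,f(10)=1,f(8)=1,f(5)=1,f(4)=1,f(2)=1,f(1)=1 ⇒ 8
n=41: 1·41 41·1  f→[1+1]=2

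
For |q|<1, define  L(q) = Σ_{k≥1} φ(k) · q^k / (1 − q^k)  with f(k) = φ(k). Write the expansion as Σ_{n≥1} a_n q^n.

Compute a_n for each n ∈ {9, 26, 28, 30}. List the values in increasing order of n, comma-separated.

d|9:{1,3,9}  Σφ=1+2+6=9
n=26: 26·1 13·2 2·13 1·26  φ→[12+12+1+1]=26
[q^28] φ(28)=12,φ(14)=6,φ(7)=6,φ(4)=2,φ(2)=1,φ(1)=1 ⇒ 28
n=30: 1·30 2·15 3·10 5·6 6·5 10·3 15·2 30·1  φ→[1+1+2+4+2+4+8+8]=30

9, 26, 28, 30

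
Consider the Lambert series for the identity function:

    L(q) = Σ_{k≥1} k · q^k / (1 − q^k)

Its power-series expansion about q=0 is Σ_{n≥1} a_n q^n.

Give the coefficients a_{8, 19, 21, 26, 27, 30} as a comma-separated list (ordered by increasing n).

15, 20, 32, 42, 40, 72

d|8:{1,2,4,8}  Σf=1+2+4+8=15
n=19: 1·19 19·1  f→[1+19]=20
q^21  k|21↦f(k): 1:1 3:3 7:7 21:21  a_21=32
n=26: 1·26 2·13 13·2 26·1  f→[1+2+13+26]=42
d|27:{1,3,9,27}  Σf=1+3+9+27=40
q^30  k|30↦f(k): 30:30 15:15 10:10 6:6 5:5 3:3 2:2 1:1  a_30=72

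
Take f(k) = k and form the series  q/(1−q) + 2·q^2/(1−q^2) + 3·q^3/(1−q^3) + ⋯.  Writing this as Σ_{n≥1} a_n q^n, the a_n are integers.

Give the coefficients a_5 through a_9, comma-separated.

n=5: 1·5 5·1  f→[1+5]=6
q^6  k|6↦f(k): 1:1 2:2 3:3 6:6  a_6=12
d|7:{1,7}  Σf=1+7=8
q^8  k|8↦f(k): 8:8 4:4 2:2 1:1  a_8=15
[q^9] f(1)=1,f(3)=3,f(9)=9 ⇒ 13

6, 12, 8, 15, 13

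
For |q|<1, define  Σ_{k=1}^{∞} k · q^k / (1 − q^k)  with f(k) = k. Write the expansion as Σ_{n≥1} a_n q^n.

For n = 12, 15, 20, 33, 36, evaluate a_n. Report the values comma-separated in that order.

28, 24, 42, 48, 91

q^12  k|12↦f(k): 1:1 2:2 3:3 4:4 6:6 12:12  a_12=28
d|15:{15,5,3,1}  Σf=15+5+3+1=24
d|20:{20,10,5,4,2,1}  Σf=20+10+5+4+2+1=42
[q^33] f(1)=1,f(3)=3,f(11)=11,f(33)=33 ⇒ 48
d|36:{1,2,3,4,6,9,12,18,36}  Σf=1+2+3+4+6+9+12+18+36=91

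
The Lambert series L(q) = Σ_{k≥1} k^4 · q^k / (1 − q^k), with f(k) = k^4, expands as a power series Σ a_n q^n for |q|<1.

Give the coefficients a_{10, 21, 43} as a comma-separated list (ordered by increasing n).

d|10:{1,2,5,10}  Σf=1+16+625+10000=10642
q^21  k|21↦f(k): 21:194481 7:2401 3:81 1:1  a_21=196964
q^43  k|43↦f(k): 1:1 43:3418801  a_43=3418802

10642, 196964, 3418802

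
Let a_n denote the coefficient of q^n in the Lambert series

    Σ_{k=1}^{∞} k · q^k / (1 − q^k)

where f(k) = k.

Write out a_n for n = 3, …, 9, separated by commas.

n=3: 1·3 3·1  f→[1+3]=4
n=4: 4·1 2·2 1·4  f→[4+2+1]=7
[q^5] f(1)=1,f(5)=5 ⇒ 6
d|6:{6,3,2,1}  Σf=6+3+2+1=12
q^7  k|7↦f(k): 1:1 7:7  a_7=8
q^8  k|8↦f(k): 8:8 4:4 2:2 1:1  a_8=15
q^9  k|9↦f(k): 9:9 3:3 1:1  a_9=13

4, 7, 6, 12, 8, 15, 13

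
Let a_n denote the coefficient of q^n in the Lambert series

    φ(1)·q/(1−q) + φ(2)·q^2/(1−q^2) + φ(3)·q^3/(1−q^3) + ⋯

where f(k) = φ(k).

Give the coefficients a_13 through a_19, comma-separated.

d|13:{13,1}  Σφ=12+1=13
n=14: 14·1 7·2 2·7 1·14  φ→[6+6+1+1]=14
d|15:{15,5,3,1}  Σφ=8+4+2+1=15
[q^16] φ(1)=1,φ(2)=1,φ(4)=2,φ(8)=4,φ(16)=8 ⇒ 16
q^17  k|17↦φ(k): 17:16 1:1  a_17=17
n=18: 18·1 9·2 6·3 3·6 2·9 1·18  φ→[6+6+2+2+1+1]=18
n=19: 19·1 1·19  φ→[18+1]=19

13, 14, 15, 16, 17, 18, 19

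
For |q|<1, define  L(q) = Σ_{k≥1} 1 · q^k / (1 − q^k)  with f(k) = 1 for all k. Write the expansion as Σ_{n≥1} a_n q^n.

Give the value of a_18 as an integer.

[q^18] f(1)=1,f(2)=1,f(3)=1,f(6)=1,f(9)=1,f(18)=1 ⇒ 6

a_18 = 6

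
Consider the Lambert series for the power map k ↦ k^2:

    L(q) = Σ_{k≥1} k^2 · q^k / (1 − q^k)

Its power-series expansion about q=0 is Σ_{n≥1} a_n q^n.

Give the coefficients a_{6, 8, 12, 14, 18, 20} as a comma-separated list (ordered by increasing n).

q^6  k|6↦f(k): 6:36 3:9 2:4 1:1  a_6=50
n=8: 8·1 4·2 2·4 1·8  f→[64+16+4+1]=85
[q^12] f(1)=1,f(2)=4,f(3)=9,f(4)=16,f(6)=36,f(12)=144 ⇒ 210
n=14: 14·1 7·2 2·7 1·14  f→[196+49+4+1]=250
q^18  k|18↦f(k): 1:1 2:4 3:9 6:36 9:81 18:324  a_18=455
[q^20] f(1)=1,f(2)=4,f(4)=16,f(5)=25,f(10)=100,f(20)=400 ⇒ 546

50, 85, 210, 250, 455, 546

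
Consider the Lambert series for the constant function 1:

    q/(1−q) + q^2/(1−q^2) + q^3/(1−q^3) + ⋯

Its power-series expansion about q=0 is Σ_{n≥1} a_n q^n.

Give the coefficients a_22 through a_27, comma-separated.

4, 2, 8, 3, 4, 4

n=22: 1·22 2·11 11·2 22·1  f→[1+1+1+1]=4
[q^23] f(1)=1,f(23)=1 ⇒ 2
[q^24] f(1)=1,f(2)=1,f(3)=1,f(4)=1,f(6)=1,f(8)=1,f(12)=1,f(24)=1 ⇒ 8
n=25: 1·25 5·5 25·1  f→[1+1+1]=3
d|26:{26,13,2,1}  Σf=1+1+1+1=4
n=27: 1·27 3·9 9·3 27·1  f→[1+1+1+1]=4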